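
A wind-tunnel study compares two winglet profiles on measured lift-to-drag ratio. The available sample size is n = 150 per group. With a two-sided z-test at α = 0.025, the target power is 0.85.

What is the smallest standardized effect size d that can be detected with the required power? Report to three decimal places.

d ≈ 0.378

Need Φ(δ − 2.241) = 0.85, so δ = 2.241 + 1.036 = 3.278.
(Lower-tail contribution to power is negligible for δ > 0.)
δ = d·√(n/2) ⇒ d = δ/√(n/2) = 3.278/√(150/2) = 0.3785.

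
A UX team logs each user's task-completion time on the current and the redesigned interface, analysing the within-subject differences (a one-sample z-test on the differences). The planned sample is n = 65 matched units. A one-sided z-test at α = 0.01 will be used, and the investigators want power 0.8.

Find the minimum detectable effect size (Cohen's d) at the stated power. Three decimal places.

Required noncentrality: δ = z_{0.01} + z_{0.20} = 2.326 + 0.842 = 3.168.
δ = d·√n ⇒ d = δ/√n = 3.168/√65 = 0.3929.

d ≈ 0.393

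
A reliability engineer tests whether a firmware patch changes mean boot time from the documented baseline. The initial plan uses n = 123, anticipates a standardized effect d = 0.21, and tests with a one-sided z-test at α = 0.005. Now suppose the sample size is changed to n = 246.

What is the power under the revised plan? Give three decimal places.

With n = 246: δ = d·√n = 0.21 × √246 = 3.2937. Critical value z_{0.005} = 2.576.
Revised power = P(Z > 2.576 − δ) = Φ(0.718) = 0.7636.

Power ≈ 0.764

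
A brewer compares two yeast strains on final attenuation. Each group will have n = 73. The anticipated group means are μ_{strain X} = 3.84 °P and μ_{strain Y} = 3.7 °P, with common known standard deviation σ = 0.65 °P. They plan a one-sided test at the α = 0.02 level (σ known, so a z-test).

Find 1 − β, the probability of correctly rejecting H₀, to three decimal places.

Standardized effect: d = |μ_{strain X} − μ_{strain Y}| / σ = |3.84 − 3.7| / 0.65 = 0.2154
Noncentrality parameter: δ = d·√(n/2) = 0.2154 × √(73/2) = 1.3013
One-sided α = 0.02 → critical value z_{0.02} = 2.054.
Power = P(Z > 2.054 − δ) = Φ(-0.752) = 0.2259.

Power ≈ 0.226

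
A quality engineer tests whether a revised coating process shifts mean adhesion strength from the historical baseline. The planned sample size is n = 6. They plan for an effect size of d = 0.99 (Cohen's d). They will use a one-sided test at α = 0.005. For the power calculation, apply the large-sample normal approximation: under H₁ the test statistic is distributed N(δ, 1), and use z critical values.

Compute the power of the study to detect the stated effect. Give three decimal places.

Power ≈ 0.440

Noncentrality parameter: δ = d·√n = 0.99 × √6 = 2.4250
One-sided α = 0.005 → critical value z_{0.005} = 2.576.
Power = P(Z > 2.576 − δ) = Φ(-0.151) = 0.4401.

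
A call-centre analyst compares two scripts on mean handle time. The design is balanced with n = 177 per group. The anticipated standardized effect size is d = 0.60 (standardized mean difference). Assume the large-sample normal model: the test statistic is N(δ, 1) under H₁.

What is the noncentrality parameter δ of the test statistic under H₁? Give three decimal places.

δ ≈ 5.644

The noncentrality parameter scales effect size by the design's sample-size factor: δ = d·√(n/2) = 0.60 × √(177/2) = 5.6445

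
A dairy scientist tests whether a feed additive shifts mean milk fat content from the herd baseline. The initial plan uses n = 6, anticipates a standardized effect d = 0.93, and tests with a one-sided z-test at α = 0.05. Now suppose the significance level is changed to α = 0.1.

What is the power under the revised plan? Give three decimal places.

δ = d·√n = 0.93 × √6 = 2.2780 (unchanged). New critical value: z_{0.1} = 1.282.
Revised power = Φ(δ − 1.282) = Φ(0.996) = 0.8405.

Power ≈ 0.840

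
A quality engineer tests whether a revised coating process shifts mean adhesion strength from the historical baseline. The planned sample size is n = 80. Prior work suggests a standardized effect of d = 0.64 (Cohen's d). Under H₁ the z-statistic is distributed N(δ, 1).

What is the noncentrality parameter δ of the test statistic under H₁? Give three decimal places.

δ ≈ 5.724

The noncentrality parameter scales effect size by the design's sample-size factor: δ = d·√n = 0.64 × √80 = 5.7243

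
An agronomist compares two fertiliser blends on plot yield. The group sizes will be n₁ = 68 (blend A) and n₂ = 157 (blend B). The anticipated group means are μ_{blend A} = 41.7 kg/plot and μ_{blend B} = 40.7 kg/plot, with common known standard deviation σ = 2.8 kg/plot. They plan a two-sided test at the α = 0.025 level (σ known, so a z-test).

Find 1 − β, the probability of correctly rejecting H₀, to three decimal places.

Power ≈ 0.587

Standardized effect: d = |μ_{blend A} − μ_{blend B}| / σ = |41.7 − 40.7| / 2.8 = 0.3571
Noncentrality parameter: δ = d / √(1/n₁ + 1/n₂) = 0.3571 / √(1/68 + 1/157) = 2.4601
Two-sided α = 0.025 → critical value z_{0.0125} = 2.241.
Power = Φ(δ − 2.241) + Φ(−δ − 2.241) = Φ(0.219) + Φ(-4.702) = 0.5866 + 0.0000 = 0.5866.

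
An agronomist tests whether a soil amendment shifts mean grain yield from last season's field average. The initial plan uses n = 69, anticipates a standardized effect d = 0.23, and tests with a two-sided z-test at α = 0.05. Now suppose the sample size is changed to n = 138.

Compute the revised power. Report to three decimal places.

With n = 138: δ = d·√n = 0.23 × √138 = 2.7019. Critical value z_{0.025} = 1.960.
Revised power = Φ(δ − 1.960) + Φ(−δ − 1.960) = Φ(0.742) + Φ(-4.662) = 0.7709 + 0.0000 = 0.7709.

Power ≈ 0.771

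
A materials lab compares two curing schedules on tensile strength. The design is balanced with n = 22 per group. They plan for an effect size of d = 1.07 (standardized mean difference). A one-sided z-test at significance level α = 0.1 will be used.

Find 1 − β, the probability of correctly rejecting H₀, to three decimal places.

Noncentrality parameter: δ = d·√(n/2) = 1.07 × √(22/2) = 3.5488
One-sided α = 0.1 → critical value z_{0.1} = 1.282.
Power = Φ(δ − 1.282) = Φ(2.267) = 0.9883.

Power ≈ 0.988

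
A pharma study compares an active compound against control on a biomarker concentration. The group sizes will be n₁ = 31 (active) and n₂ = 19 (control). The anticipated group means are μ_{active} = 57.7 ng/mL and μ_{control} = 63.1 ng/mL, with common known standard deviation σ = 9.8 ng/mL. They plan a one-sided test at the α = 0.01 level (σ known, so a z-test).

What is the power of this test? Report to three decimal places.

Standardized effect: d = |μ_{active} − μ_{control}| / σ = |57.7 − 63.1| / 9.8 = 0.5510
Noncentrality parameter: δ = d / √(1/n₁ + 1/n₂) = 0.5510 / √(1/31 + 1/19) = 1.8912
Critical value for a one-sided test at α = 0.01: z_α = 2.326.
Power = Φ(δ − 2.326) = Φ(-0.435) = 0.3317.

Power ≈ 0.332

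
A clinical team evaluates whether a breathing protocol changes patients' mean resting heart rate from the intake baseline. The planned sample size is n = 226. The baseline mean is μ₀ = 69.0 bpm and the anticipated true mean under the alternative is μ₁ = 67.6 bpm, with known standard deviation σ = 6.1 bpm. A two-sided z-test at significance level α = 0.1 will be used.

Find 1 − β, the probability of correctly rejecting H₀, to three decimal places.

Standardized effect: d = |μ₁ − μ₀| / σ = |67.6 − 69.0| / 6.1 = 0.2295
Noncentrality parameter: δ = d·√n = 0.2295 × √226 = 3.4503
Critical value for a two-sided test at α = 0.1: z_{α/2} = 1.645.
Power = Φ(δ − 1.645) + Φ(−δ − 1.645) = Φ(1.805) + Φ(-5.095) = 0.9645 + 0.0000 = 0.9645.

Power ≈ 0.964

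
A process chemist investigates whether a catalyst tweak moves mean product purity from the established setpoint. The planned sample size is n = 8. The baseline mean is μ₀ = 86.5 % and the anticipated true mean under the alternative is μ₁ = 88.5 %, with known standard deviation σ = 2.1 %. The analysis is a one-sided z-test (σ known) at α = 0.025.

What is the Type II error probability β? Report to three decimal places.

Standardized effect: d = |μ₁ − μ₀| / σ = |88.5 − 86.5| / 2.1 = 0.9524
Noncentrality parameter: λ = d·√n = 0.9524 × √8 = 2.6937
One-sided α = 0.025 → critical value z_{0.025} = 1.960.
Power = P(Z > 1.960 − λ) = Φ(0.734) = 0.7685.
Type II error: β = 1 − power = 1 − 0.7685 = 0.2315.

β ≈ 0.232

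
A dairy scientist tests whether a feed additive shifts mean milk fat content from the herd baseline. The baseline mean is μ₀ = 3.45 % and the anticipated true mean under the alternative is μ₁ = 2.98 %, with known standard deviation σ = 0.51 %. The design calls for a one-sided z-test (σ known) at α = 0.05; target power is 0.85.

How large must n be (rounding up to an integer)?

n = 9

Standardized effect: d = |μ₁ − μ₀| / σ = |2.98 − 3.45| / 0.51 = 0.9216
Set Φ(δ − 1.645) = 0.85; then δ − 1.645 = Φ⁻¹(0.85) = 1.036, giving δ = 2.681.
δ = d·√n ⇒ n = (δ/d)² = (2.681 / 0.9216)² = 8.47.
Round up to the next whole unit.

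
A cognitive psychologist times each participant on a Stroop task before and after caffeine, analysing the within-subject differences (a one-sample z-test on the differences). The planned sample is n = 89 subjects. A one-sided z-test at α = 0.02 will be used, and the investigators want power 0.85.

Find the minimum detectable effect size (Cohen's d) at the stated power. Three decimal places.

d ≈ 0.328

Required noncentrality: δ = z_{0.02} + z_{0.15} = 2.054 + 1.036 = 3.090.
δ = d·√n ⇒ d = δ/√n = 3.090/√89 = 0.3276.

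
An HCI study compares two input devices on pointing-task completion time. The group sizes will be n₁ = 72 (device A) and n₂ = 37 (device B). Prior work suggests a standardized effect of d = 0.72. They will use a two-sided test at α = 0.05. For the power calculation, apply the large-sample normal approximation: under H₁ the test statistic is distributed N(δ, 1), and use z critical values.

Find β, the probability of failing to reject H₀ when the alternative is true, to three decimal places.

β ≈ 0.055

Noncentrality parameter: δ = d / √(1/n₁ + 1/n₂) = 0.72 / √(1/72 + 1/37) = 3.5595
Critical value for a two-sided test at α = 0.05: z_{α/2} = 1.960.
Power = Φ(δ − 1.960) + Φ(−δ − 1.960) = Φ(1.600) + Φ(-5.519) = 0.9451 + 0.0000 = 0.9451.
Type II error: β = 1 − power = 1 − 0.9451 = 0.0549.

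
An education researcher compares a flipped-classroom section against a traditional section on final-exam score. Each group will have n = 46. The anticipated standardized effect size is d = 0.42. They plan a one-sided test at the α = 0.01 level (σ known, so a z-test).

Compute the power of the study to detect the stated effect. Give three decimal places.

Power ≈ 0.377

Noncentrality parameter: δ = d·√(n/2) = 0.42 × √(46/2) = 2.0142
One-sided α = 0.01 → critical value z_{0.01} = 2.326.
Power = Φ(δ − 2.326) = Φ(-0.312) = 0.3775.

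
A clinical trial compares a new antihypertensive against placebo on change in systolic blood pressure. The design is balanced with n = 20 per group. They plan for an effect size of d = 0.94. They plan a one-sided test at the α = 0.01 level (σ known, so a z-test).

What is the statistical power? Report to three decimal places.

Power ≈ 0.741

Noncentrality parameter: δ = d·√(n/2) = 0.94 × √(20/2) = 2.9725
One-sided α = 0.01 → critical value z_{0.01} = 2.326.
Power = P(Z > 2.326 − δ) = Φ(0.646) = 0.7409.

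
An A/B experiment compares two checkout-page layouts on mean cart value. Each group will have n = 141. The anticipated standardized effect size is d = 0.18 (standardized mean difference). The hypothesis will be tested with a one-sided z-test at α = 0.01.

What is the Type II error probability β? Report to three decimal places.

β ≈ 0.792

Noncentrality parameter: δ = d·√(n/2) = 0.18 × √(141/2) = 1.5114
One-sided α = 0.01 → critical value z_{0.01} = 2.326.
Power = P(Z > 2.326 − δ) = Φ(-0.815) = 0.2075.
Type II error: β = 1 − power = 1 − 0.2075 = 0.7925.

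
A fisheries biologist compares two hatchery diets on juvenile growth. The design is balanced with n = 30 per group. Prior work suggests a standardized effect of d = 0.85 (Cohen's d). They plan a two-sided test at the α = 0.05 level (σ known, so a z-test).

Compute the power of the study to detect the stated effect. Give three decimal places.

Noncentrality parameter: δ = d·√(n/2) = 0.85 × √(30/2) = 3.2920
Critical value for a two-sided test at α = 0.05: z_{α/2} = 1.960.
Power = Φ(δ − 1.960) + Φ(−δ − 1.960) = Φ(1.332) + Φ(-5.252) = 0.9086 + 0.0000 = 0.9086.

Power ≈ 0.909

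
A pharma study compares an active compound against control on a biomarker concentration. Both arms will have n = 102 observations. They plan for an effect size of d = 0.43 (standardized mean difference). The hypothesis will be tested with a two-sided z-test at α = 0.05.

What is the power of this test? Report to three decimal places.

Power ≈ 0.867

Noncentrality parameter: δ = d·√(n/2) = 0.43 × √(102/2) = 3.0708
Two-sided α = 0.05 → critical value z_{0.025} = 1.960.
Power = Φ(δ − 1.960) + Φ(−δ − 1.960) = Φ(1.111) + Φ(-5.031) = 0.8667 + 0.0000 = 0.8667.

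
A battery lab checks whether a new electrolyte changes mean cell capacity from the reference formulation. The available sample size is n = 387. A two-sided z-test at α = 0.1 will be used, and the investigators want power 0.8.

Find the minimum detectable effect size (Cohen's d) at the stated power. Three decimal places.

d ≈ 0.126

Need Φ(δ − 1.645) = 0.8, so δ = 1.645 + 0.842 = 2.486.
(Lower-tail contribution to power is negligible for δ > 0.)
δ = d·√n ⇒ d = δ/√n = 2.486/√387 = 0.1264.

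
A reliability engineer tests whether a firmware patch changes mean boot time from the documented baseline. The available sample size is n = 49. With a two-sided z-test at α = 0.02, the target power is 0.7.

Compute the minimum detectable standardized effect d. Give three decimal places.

d ≈ 0.407

Need Φ(δ − 2.326) = 0.7, so δ = 2.326 + 0.524 = 2.851.
(The second rejection-region term Φ(−δ − z_{α/2}) is negligible and dropped.)
δ = d·√n ⇒ d = δ/√n = 2.851/√49 = 0.4072.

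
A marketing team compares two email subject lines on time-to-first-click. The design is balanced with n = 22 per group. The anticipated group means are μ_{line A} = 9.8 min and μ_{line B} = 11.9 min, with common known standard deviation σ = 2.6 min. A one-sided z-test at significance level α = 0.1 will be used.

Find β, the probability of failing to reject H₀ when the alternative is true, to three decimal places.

Standardized effect: d = |μ_{line A} − μ_{line B}| / σ = |9.8 − 11.9| / 2.6 = 0.8077
Noncentrality parameter: δ = d·√(n/2) = 0.8077 × √(22/2) = 2.6788
Critical value for a one-sided test at α = 0.1: z_α = 1.282.
Power = P(Z > 1.282 − δ) = Φ(1.397) = 0.9188.
Type II error: β = 1 − power = 1 − 0.9188 = 0.0812.

β ≈ 0.081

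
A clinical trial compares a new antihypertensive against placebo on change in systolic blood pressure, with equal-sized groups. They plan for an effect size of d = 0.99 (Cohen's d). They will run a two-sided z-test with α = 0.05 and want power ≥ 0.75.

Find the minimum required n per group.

n = 15 per group

For power 0.75 need Φ(δ − z_{0.025}) = 0.75, so δ = z_{0.025} + z_{0.25} = 1.960 + 0.674 = 2.634.
(The Φ(−δ − z_{α/2}) term is vanishingly small for δ > 0 and is dropped in the standard sample-size formula.)
δ = d·√(n/2) ⇒ n = 2(δ/d)² = 2 × (2.634 / 0.99)² = 14.16.
Rounding up, n = 15 per group.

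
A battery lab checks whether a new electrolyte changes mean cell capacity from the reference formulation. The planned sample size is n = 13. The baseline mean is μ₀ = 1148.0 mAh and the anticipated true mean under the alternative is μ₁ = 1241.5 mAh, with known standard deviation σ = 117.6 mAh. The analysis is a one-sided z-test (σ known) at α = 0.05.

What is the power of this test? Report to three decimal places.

Power ≈ 0.889

Standardized effect: d = |μ₁ − μ₀| / σ = |1241.5 − 1148.0| / 117.6 = 0.7951
Noncentrality parameter: λ = d·√n = 0.7951 × √13 = 2.8667
One-sided α = 0.05 → critical value z_{0.05} = 1.645.
Power = P(Z > 1.645 − λ) = Φ(1.222) = 0.8891.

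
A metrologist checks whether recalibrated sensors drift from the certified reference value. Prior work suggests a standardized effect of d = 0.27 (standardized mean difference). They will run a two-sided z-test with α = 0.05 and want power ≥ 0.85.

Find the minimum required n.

n = 124

For power 0.85 need Φ(δ − z_{0.025}) = 0.85, so δ = z_{0.025} + z_{0.15} = 1.960 + 1.036 = 2.996.
(The Φ(−δ − z_{α/2}) term is vanishingly small for δ > 0 and is dropped in the standard sample-size formula.)
δ = d·√n ⇒ n = (δ/d)² = (2.996 / 0.27)² = 123.16.
Round up to the next whole unit.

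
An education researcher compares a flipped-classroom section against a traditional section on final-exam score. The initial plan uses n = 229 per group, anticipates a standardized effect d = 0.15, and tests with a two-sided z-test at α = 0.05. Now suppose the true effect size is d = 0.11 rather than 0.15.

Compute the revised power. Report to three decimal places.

With d = 0.11: δ = d·√(n/2) = 0.11 × √(229/2) = 1.1771. Critical value z_{0.025} = 1.960.
Revised power = Φ(δ − 1.960) + Φ(−δ − 1.960) = Φ(-0.783) + Φ(-3.137) = 0.2168 + 0.0009 = 0.2177.

Power ≈ 0.218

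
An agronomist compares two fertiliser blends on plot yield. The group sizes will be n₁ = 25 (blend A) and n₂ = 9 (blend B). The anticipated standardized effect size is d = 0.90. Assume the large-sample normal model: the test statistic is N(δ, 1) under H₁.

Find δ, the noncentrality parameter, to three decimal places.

δ = d / √(1/n₁ + 1/n₂) = 0.90 / √(1/25 + 1/9) = 2.3152

δ ≈ 2.315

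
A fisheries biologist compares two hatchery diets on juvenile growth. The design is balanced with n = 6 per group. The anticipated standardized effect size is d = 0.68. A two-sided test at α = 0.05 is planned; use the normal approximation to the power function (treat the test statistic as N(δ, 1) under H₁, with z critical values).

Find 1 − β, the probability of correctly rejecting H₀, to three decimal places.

Power ≈ 0.218

Noncentrality parameter: δ = d·√(n/2) = 0.68 × √(6/2) = 1.1778
Critical value for a two-sided test at α = 0.05: z_{α/2} = 1.960.
Power = Φ(δ − 1.960) + Φ(−δ − 1.960) = Φ(-0.782) + Φ(-3.138) = 0.2171 + 0.0009 = 0.2179.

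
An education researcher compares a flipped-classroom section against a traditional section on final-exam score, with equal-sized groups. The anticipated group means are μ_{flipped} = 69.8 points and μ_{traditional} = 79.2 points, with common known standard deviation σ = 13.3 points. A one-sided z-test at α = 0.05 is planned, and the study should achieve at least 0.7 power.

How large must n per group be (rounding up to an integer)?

Standardized effect: d = |μ_{flipped} − μ_{traditional}| / σ = |69.8 − 79.2| / 13.3 = 0.7068
For power 0.7 need Φ(δ − z_{0.05}) = 0.7, so δ = z_{0.05} + z_{0.30} = 1.645 + 0.524 = 2.169.
δ = d·√(n/2) ⇒ n = 2(δ/d)² = 2 × (2.169 / 0.7068)² = 18.84.
Rounding up, n = 19 per group.

n = 19 per group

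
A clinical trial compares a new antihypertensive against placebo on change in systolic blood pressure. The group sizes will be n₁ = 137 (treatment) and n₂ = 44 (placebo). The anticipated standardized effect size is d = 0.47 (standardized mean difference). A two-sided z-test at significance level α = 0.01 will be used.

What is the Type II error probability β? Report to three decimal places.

Noncentrality parameter: δ = d / √(1/n₁ + 1/n₂) = 0.47 / √(1/137 + 1/44) = 2.7123
Critical value for a two-sided test at α = 0.01: z_{α/2} = 2.576.
Power = Φ(δ − 2.576) + Φ(−δ − 2.576) = Φ(0.137) + Φ(-5.288) = 0.5543 + 0.0000 = 0.5543.
Type II error: β = 1 − power = 1 − 0.5543 = 0.4457.

β ≈ 0.446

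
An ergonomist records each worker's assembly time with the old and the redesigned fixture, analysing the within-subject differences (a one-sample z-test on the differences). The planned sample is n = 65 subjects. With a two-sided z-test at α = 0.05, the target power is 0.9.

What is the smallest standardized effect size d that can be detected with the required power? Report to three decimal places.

d ≈ 0.402

Need Φ(δ − 1.960) = 0.9, so δ = 1.960 + 1.282 = 3.242.
(Lower-tail contribution to power is negligible for δ > 0.)
δ = d·√n ⇒ d = δ/√n = 3.242/√65 = 0.4021.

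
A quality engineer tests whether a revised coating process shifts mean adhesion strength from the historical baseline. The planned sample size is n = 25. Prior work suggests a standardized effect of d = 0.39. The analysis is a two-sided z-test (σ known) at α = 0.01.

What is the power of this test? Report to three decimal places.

Noncentrality parameter: δ = d·√n = 0.39 × √25 = 1.9500
Critical value for a two-sided test at α = 0.01: z_{α/2} = 2.576.
Power = Φ(δ − 2.576) + Φ(−δ − 2.576) = Φ(-0.626) + Φ(-4.526) = 0.2657 + 0.0000 = 0.2657.

Power ≈ 0.266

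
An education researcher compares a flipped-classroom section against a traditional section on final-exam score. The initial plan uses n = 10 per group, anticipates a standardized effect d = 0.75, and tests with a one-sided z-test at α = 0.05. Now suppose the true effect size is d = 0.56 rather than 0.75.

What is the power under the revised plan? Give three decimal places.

Power ≈ 0.347

With d = 0.56: δ = d·√(n/2) = 0.56 × √(10/2) = 1.2522. Critical value z_{0.05} = 1.645.
Revised power = P(Z > 1.645 − δ) = Φ(-0.393) = 0.3473.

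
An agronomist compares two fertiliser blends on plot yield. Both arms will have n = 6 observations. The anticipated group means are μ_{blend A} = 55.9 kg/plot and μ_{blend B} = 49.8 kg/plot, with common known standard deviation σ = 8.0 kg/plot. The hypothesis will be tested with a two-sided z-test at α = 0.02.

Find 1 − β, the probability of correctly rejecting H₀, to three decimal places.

Power ≈ 0.157

Standardized effect: d = |μ_{blend A} − μ_{blend B}| / σ = |55.9 − 49.8| / 8.0 = 0.7625
Noncentrality parameter: δ = d·√(n/2) = 0.7625 × √(6/2) = 1.3207
Critical value for a two-sided test at α = 0.02: z_{α/2} = 2.326.
Power = Φ(δ − 2.326) + Φ(−δ − 2.326) = Φ(-1.006) + Φ(-3.647) = 0.1573 + 0.0001 = 0.1574.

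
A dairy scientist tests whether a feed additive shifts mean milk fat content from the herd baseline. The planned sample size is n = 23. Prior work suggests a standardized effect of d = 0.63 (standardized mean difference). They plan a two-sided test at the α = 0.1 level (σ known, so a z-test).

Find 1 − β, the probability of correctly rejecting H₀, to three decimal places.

Noncentrality parameter: δ = d·√n = 0.63 × √23 = 3.0214
Two-sided α = 0.1 → critical value z_{0.05} = 1.645.
Power = Φ(δ − 1.645) + Φ(−δ − 1.645) = Φ(1.377) + Φ(-4.666) = 0.9157 + 0.0000 = 0.9157.

Power ≈ 0.916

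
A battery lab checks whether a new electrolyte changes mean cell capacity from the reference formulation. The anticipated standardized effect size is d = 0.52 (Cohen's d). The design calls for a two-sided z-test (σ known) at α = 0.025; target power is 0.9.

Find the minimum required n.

n = 46

For power 0.9 need Φ(δ − z_{0.0125}) = 0.9, so δ = z_{0.0125} + z_{0.10} = 2.241 + 1.282 = 3.523.
(For δ > 0 the lower-tail rejection region contributes negligibly to power, so the one-term inversion is standard.)
δ = d·√n ⇒ n = (δ/d)² = (3.523 / 0.52)² = 45.90.
Rounding up, n = 46.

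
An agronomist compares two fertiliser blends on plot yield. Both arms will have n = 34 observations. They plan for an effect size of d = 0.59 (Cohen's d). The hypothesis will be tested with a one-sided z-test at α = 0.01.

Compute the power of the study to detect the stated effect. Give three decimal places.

Power ≈ 0.542

Noncentrality parameter: δ = d·√(n/2) = 0.59 × √(34/2) = 2.4326
One-sided α = 0.01 → critical value z_{0.01} = 2.326.
Power = Φ(δ − 2.326) = Φ(0.106) = 0.5423.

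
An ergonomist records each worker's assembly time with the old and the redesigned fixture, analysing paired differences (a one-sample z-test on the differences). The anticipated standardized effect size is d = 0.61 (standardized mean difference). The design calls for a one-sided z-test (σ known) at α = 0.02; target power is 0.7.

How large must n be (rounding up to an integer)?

n = 18

For power 0.7 need Φ(δ − z_{0.02}) = 0.7, so δ = z_{0.02} + z_{0.30} = 2.054 + 0.524 = 2.578.
δ = d·√n ⇒ n = (δ/d)² = (2.578 / 0.61)² = 17.86.
Rounding up, n = 18.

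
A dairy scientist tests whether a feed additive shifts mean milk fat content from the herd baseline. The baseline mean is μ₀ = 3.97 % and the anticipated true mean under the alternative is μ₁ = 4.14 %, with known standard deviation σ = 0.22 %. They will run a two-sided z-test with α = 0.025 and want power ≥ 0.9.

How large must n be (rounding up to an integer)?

Standardized effect: d = |μ₁ − μ₀| / σ = |4.14 − 3.97| / 0.22 = 0.7727
For power 0.9 need Φ(δ − z_{0.0125}) = 0.9, so δ = z_{0.0125} + z_{0.10} = 2.241 + 1.282 = 3.523.
(For δ > 0 the lower-tail rejection region contributes negligibly to power, so the one-term inversion is standard.)
δ = d·√n ⇒ n = (δ/d)² = (3.523 / 0.7727)² = 20.79.
Round up to the next whole unit.

n = 21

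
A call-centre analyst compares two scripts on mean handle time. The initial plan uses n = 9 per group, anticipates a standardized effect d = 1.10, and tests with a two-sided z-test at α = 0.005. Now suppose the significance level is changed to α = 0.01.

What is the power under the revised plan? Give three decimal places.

δ = d·√(n/2) = 1.10 × √(9/2) = 2.3335 (unchanged). New critical value: z_{0.005} = 2.576.
Revised power = Φ(δ − 2.576) + Φ(−δ − 2.576) = Φ(-0.242) + Φ(-4.909) = 0.4042 + 0.0000 = 0.4042.

Power ≈ 0.404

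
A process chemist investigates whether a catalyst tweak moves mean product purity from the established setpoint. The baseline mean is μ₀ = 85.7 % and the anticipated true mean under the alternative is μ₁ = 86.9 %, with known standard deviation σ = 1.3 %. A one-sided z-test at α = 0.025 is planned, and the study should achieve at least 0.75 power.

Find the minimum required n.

n = 9

Standardized effect: d = |μ₁ − μ₀| / σ = |86.9 − 85.7| / 1.3 = 0.9231
Set Φ(δ − 1.960) = 0.75; then δ − 1.960 = Φ⁻¹(0.75) = 0.674, giving δ = 2.634.
δ = d·√n ⇒ n = (δ/d)² = (2.634 / 0.9231)² = 8.15.
Round up to the next whole unit.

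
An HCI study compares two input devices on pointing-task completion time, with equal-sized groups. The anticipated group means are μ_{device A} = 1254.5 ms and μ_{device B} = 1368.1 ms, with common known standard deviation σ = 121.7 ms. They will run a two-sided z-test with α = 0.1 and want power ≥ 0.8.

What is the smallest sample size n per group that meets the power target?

Standardized effect: d = |μ_{device A} − μ_{device B}| / σ = |1254.5 − 1368.1| / 121.7 = 0.9334
For power 0.8 need Φ(δ − z_{0.05}) = 0.8, so δ = z_{0.05} + z_{0.20} = 1.645 + 0.842 = 2.486.
(For δ > 0 the lower-tail rejection region contributes negligibly to power, so the one-term inversion is standard.)
δ = d·√(n/2) ⇒ n = 2(δ/d)² = 2 × (2.486 / 0.9334)² = 14.19.
Round up to the next whole unit.

n = 15 per group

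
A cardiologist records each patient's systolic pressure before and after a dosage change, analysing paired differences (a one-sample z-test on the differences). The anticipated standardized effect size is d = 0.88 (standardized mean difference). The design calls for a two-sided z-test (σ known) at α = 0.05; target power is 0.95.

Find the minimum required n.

n = 17

For power 0.95 need Φ(δ − z_{0.025}) = 0.95, so δ = z_{0.025} + z_{0.05} = 1.960 + 1.645 = 3.605.
(The Φ(−δ − z_{α/2}) term is vanishingly small for δ > 0 and is dropped in the standard sample-size formula.)
δ = d·√n ⇒ n = (δ/d)² = (3.605 / 0.88)² = 16.78.
Round up to the next whole unit.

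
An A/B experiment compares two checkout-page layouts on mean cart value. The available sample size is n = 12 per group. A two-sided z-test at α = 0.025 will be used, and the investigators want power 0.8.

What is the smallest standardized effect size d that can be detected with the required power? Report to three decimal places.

d ≈ 1.259

Required noncentrality: δ = z_{0.0125} + z_{0.20} = 2.241 + 0.842 = 3.083.
(Lower-tail contribution to power is negligible for δ > 0.)
δ = d·√(n/2) ⇒ d = δ/√(n/2) = 3.083/√(12/2) = 1.2586.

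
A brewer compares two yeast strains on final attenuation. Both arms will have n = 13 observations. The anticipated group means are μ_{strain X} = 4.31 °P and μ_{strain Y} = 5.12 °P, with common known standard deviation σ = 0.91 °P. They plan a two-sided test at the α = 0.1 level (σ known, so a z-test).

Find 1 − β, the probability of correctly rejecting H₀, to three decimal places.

Standardized effect: d = |μ_{strain X} − μ_{strain Y}| / σ = |4.31 − 5.12| / 0.91 = 0.8901
Noncentrality parameter: δ = d·√(n/2) = 0.8901 × √(13/2) = 2.2693
Critical value for a two-sided test at α = 0.1: z_{α/2} = 1.645.
Power = Φ(δ − 1.645) + Φ(−δ − 1.645) = Φ(0.624) + Φ(-3.914) = 0.7338 + 0.0000 = 0.7339.

Power ≈ 0.734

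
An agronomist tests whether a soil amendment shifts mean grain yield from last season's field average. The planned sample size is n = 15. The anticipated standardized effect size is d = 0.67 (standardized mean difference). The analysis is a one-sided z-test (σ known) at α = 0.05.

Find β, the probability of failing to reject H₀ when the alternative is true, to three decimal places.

β ≈ 0.171

Noncentrality parameter: δ = d·√n = 0.67 × √15 = 2.5949
One-sided α = 0.05 → critical value z_{0.05} = 1.645.
Power = Φ(δ − 1.645) = Φ(0.950) = 0.8290.
Type II error: β = 1 − power = 1 − 0.8290 = 0.1710.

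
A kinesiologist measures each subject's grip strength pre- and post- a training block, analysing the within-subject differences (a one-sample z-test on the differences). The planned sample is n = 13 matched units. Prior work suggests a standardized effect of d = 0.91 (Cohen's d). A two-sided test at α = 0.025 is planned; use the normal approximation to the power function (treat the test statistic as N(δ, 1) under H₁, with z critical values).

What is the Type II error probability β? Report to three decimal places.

β ≈ 0.149

Noncentrality parameter: δ = d·√n = 0.91 × √13 = 3.2811
Critical value for a two-sided test at α = 0.025: z_{α/2} = 2.241.
Power = Φ(δ − 2.241) + Φ(−δ − 2.241) = Φ(1.040) + Φ(-5.522) = 0.8507 + 0.0000 = 0.8507.
Type II error: β = 1 − power = 1 − 0.8507 = 0.1493.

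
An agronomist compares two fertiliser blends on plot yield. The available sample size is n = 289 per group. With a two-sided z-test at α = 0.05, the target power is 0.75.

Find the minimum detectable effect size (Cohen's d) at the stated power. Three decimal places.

Required noncentrality: δ = z_{0.025} + z_{0.25} = 1.960 + 0.674 = 2.634.
(Lower-tail contribution to power is negligible for δ > 0.)
δ = d·√(n/2) ⇒ d = δ/√(n/2) = 2.634/√(289/2) = 0.2192.

d ≈ 0.219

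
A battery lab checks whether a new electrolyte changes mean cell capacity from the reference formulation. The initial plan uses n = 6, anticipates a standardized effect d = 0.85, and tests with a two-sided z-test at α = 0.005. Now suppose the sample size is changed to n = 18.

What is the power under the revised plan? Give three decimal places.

Power ≈ 0.788

With n = 18: δ = d·√n = 0.85 × √18 = 3.6062. Critical value z_{0.0025} = 2.807.
Revised power = Φ(δ − 2.807) + Φ(−δ − 2.807) = Φ(0.799) + Φ(-6.413) = 0.7879 + 0.0000 = 0.7879.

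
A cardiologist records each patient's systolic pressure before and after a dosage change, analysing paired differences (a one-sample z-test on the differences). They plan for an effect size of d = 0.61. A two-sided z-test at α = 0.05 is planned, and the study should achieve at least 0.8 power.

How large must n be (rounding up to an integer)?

Set Φ(δ − 1.960) = 0.8; then δ − 1.960 = Φ⁻¹(0.8) = 0.842, giving δ = 2.802.
(Ignoring the negligible lower-tail rejection probability gives the usual closed-form inversion.)
δ = d·√n ⇒ n = (δ/d)² = (2.802 / 0.61)² = 21.09.
Round up to the next whole unit.

n = 22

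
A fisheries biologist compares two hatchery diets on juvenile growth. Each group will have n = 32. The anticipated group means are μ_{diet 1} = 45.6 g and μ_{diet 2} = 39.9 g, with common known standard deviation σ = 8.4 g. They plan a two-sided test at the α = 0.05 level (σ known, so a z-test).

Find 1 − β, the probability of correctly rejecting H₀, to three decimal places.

Power ≈ 0.775

Standardized effect: d = |μ_{diet 1} − μ_{diet 2}| / σ = |45.6 − 39.9| / 8.4 = 0.6786
Noncentrality parameter: δ = d·√(n/2) = 0.6786 × √(32/2) = 2.7143
Two-sided α = 0.05 → critical value z_{0.025} = 1.960.
Power = Φ(δ − 1.960) + Φ(−δ − 1.960) = Φ(0.754) + Φ(-4.674) = 0.7747 + 0.0000 = 0.7747.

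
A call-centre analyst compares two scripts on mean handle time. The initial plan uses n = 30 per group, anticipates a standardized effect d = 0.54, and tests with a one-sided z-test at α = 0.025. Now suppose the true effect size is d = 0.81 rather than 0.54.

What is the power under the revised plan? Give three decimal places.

Power ≈ 0.880

With d = 0.81: δ = d·√(n/2) = 0.81 × √(30/2) = 3.1371. Critical value z_{0.025} = 1.960.
Revised power = Φ(δ − 1.960) = Φ(1.177) = 0.8804.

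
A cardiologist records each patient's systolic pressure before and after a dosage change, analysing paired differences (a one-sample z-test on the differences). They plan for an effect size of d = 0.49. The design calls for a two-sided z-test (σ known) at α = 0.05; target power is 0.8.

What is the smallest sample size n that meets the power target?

n = 33

For power 0.8 need Φ(δ − z_{0.025}) = 0.8, so δ = z_{0.025} + z_{0.20} = 1.960 + 0.842 = 2.802.
(For δ > 0 the lower-tail rejection region contributes negligibly to power, so the one-term inversion is standard.)
δ = d·√n ⇒ n = (δ/d)² = (2.802 / 0.49)² = 32.69.
Rounding up, n = 33.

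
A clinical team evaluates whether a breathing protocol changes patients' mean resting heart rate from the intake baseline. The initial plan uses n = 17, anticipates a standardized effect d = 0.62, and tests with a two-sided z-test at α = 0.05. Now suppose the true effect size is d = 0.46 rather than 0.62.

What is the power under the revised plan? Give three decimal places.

Power ≈ 0.475

With d = 0.46: δ = d·√n = 0.46 × √17 = 1.8966. Critical value z_{0.025} = 1.960.
Revised power = Φ(δ − 1.960) + Φ(−δ − 1.960) = Φ(-0.063) + Φ(-3.857) = 0.4747 + 0.0001 = 0.4748.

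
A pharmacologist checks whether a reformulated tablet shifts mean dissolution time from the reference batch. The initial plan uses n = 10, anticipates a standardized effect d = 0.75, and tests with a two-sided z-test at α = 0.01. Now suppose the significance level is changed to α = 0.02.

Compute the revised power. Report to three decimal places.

δ = d·√n = 0.75 × √10 = 2.3717 (unchanged). New critical value: z_{0.01} = 2.326.
Revised power = Φ(δ − 2.326) + Φ(−δ − 2.326) = Φ(0.045) + Φ(-4.698) = 0.5181 + 0.0000 = 0.5181.

Power ≈ 0.518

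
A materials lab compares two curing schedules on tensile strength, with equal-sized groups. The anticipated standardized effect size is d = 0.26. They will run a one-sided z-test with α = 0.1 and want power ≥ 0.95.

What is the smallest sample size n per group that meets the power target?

Set Φ(δ − 1.282) = 0.95; then δ − 1.282 = Φ⁻¹(0.95) = 1.645, giving δ = 2.926.
δ = d·√(n/2) ⇒ n = 2(δ/d)² = 2 × (2.926 / 0.26)² = 253.37.
Rounding up, n = 254 per group.

n = 254 per group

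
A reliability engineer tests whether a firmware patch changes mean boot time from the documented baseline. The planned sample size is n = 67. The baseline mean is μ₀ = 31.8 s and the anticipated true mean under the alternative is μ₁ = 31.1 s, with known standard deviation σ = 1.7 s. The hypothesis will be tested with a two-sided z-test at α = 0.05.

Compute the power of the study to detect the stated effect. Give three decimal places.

Power ≈ 0.921

Standardized effect: d = |μ₁ − μ₀| / σ = |31.1 − 31.8| / 1.7 = 0.4118
Noncentrality parameter: δ = d·√n = 0.4118 × √67 = 3.3704
Two-sided α = 0.05 → critical value z_{0.025} = 1.960.
Power = Φ(δ − 1.960) + Φ(−δ − 1.960) = Φ(1.410) + Φ(-5.330) = 0.9208 + 0.0000 = 0.9208.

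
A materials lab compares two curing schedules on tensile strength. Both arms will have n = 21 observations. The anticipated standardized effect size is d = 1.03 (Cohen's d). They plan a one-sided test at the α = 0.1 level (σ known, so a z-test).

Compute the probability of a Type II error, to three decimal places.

β ≈ 0.020

Noncentrality parameter: δ = d·√(n/2) = 1.03 × √(21/2) = 3.3376
One-sided α = 0.1 → critical value z_{0.1} = 1.282.
Power = Φ(δ − 1.282) = Φ(2.056) = 0.9801.
Type II error: β = 1 − power = 1 − 0.9801 = 0.0199.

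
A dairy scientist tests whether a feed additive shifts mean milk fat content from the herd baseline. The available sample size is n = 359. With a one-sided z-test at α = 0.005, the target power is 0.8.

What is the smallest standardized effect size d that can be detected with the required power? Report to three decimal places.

Required noncentrality: δ = z_{0.005} + z_{0.20} = 2.576 + 0.842 = 3.417.
δ = d·√n ⇒ d = δ/√n = 3.417/√359 = 0.1804.

d ≈ 0.180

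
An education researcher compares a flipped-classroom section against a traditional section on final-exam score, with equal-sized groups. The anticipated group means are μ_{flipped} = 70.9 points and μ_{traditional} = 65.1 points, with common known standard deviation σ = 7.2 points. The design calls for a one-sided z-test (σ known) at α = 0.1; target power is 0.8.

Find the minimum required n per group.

n = 14 per group

Standardized effect: d = |μ_{flipped} − μ_{traditional}| / σ = |70.9 − 65.1| / 7.2 = 0.8056
For power 0.8 need Φ(δ − z_{0.1}) = 0.8, so δ = z_{0.1} + z_{0.20} = 1.282 + 0.842 = 2.123.
δ = d·√(n/2) ⇒ n = 2(δ/d)² = 2 × (2.123 / 0.8056)² = 13.89.
Rounding up, n = 14 per group.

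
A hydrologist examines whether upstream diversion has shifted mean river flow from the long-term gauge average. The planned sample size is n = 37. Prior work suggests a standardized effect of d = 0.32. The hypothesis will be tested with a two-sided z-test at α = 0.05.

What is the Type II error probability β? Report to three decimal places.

β ≈ 0.505

Noncentrality parameter: δ = d·√n = 0.32 × √37 = 1.9465
Critical value for a two-sided test at α = 0.05: z_{α/2} = 1.960.
Power = Φ(δ − 1.960) + Φ(−δ − 1.960) = Φ(-0.013) + Φ(-3.906) = 0.4946 + 0.0000 = 0.4947.
Type II error: β = 1 − power = 1 − 0.4947 = 0.5053.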